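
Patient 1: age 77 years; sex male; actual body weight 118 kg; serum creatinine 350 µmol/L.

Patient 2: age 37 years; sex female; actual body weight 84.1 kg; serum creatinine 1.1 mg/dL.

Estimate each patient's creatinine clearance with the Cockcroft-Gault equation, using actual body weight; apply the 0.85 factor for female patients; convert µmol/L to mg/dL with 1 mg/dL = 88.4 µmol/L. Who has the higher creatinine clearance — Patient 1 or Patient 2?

Patient 2

Patient 1: SCr = 350 / 88.4 = 3.959 mg/dL
Patient 1: CrCl = (140 − 77) × 118 / (72 × 3.959) = 7434.0 / 285.05 ≈ 26.1 mL/min
Patient 2: CrCl = (140 − 37) × 84.1 / (72 × 1.1) × 0.85 = 8662.3 / 79.20 × 0.85 ≈ 93.0 mL/min
26.1 vs 93.0 mL/min → Patient 2 is higher.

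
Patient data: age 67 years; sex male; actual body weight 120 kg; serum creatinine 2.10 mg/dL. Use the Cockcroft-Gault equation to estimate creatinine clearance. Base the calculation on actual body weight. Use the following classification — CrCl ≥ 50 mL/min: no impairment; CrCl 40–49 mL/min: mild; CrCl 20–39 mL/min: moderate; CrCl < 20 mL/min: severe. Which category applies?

CrCl = (140 − 67) × 120 / (72 × 2.1) = 8760.0 / 151.20 ≈ 57.9 mL/min
58 mL/min falls in the 'no impairment' range.

no impairment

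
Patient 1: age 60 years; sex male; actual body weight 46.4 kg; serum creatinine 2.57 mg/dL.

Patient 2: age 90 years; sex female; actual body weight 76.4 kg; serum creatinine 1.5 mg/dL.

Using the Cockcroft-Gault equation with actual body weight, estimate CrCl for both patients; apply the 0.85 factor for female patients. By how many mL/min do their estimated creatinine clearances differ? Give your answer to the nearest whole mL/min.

Patient 1: CrCl = (140 − 60) × 46.4 / (72 × 2.57) = 3712.0 / 185.04 ≈ 20.1 mL/min
Patient 2: CrCl = (140 − 90) × 76.4 / (72 × 1.5) × 0.85 = 3820.0 / 108.00 × 0.85 ≈ 30.1 mL/min
|20.1 − 30.1| = 10.0 mL/min

10 mL/min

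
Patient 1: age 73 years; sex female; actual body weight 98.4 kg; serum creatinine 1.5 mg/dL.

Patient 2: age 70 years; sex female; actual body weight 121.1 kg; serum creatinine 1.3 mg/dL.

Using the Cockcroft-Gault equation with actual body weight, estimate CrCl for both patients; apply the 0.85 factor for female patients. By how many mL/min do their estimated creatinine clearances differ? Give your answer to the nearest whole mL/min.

25 mL/min

Patient 1: CrCl = (140 − 73) × 98.4 / (72 × 1.5) × 0.85 = 6592.8 / 108.00 × 0.85 ≈ 51.9 mL/min
Patient 2: CrCl = (140 − 70) × 121.1 / (72 × 1.3) × 0.85 = 8477.0 / 93.60 × 0.85 ≈ 77.0 mL/min
|51.9 − 77.0| = 25.1 mL/min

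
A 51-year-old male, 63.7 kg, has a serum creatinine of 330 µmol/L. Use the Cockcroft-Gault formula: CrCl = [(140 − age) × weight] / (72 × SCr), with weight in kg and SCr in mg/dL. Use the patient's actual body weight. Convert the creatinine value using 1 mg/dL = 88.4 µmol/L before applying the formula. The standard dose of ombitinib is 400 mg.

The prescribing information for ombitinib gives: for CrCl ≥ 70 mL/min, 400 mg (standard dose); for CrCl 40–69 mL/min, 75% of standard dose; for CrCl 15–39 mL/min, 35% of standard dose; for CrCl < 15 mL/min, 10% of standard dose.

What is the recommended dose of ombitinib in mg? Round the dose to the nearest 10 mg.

SCr = 330 / 88.4 = 3.733 mg/dL
CrCl = (140 − 51) × 63.7 / (72 × 3.733) = 5669.3 / 268.78 ≈ 21.1 mL/min
CrCl ≈ 21 mL/min → bracket 15–39 mL/min.
35% of 400 mg = 140 mg

140 mg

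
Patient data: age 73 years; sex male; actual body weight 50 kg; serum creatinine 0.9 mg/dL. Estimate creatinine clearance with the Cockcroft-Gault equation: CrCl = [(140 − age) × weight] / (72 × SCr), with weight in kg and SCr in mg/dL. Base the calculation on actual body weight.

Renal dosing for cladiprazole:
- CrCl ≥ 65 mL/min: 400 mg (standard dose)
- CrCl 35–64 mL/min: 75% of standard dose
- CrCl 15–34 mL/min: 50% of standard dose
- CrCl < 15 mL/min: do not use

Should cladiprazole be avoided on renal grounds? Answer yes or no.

CrCl = (140 − 73) × 50 / (72 × 0.9) = 3350.0 / 64.80 ≈ 51.7 mL/min
CrCl ≈ 52 mL/min, which is ≥ 15 mL/min.

no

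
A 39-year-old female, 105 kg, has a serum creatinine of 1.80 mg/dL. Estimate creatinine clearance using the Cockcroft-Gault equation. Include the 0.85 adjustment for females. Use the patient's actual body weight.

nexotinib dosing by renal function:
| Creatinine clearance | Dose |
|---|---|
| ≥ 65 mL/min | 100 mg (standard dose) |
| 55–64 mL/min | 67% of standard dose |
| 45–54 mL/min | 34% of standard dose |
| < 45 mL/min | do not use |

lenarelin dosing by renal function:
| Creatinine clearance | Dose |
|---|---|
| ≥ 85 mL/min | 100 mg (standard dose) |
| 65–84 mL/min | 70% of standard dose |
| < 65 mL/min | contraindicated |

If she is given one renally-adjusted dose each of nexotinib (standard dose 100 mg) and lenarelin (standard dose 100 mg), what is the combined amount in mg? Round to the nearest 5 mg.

CrCl = (140 − 39) × 105 / (72 × 1.8) × 0.85 = 10605.0 / 129.60 × 0.85 ≈ 69.6 mL/min
CrCl ≈ 70 mL/min.
nexotinib: ≥ 65 mL/min → 100% of 100 mg = 100 mg.
lenarelin: 65–84 mL/min → 70% of 100 mg = 70 mg.
Total = 100 + 70 = 170 mg.

170 mg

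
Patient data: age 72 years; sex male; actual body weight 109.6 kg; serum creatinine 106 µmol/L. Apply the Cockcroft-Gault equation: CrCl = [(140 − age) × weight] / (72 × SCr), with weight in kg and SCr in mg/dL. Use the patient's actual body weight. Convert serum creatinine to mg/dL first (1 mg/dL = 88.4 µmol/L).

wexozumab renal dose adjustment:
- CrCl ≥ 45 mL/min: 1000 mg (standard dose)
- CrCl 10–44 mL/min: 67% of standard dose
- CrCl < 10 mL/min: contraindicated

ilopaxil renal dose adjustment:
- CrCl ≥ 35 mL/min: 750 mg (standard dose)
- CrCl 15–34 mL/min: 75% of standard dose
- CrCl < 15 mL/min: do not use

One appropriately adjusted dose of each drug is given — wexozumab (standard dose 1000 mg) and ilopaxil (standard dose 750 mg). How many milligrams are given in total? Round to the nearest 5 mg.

1750 mg

SCr = 106 / 88.4 = 1.199 mg/dL
CrCl = (140 − 72) × 109.6 / (72 × 1.199) = 7452.8 / 86.33 ≈ 86.3 mL/min
CrCl ≈ 86 mL/min.
wexozumab: ≥ 45 mL/min → 100% of 1000 mg = 1000 mg.
ilopaxil: ≥ 35 mL/min → 100% of 750 mg = 750 mg.
Total = 1000 + 750 = 1750 mg.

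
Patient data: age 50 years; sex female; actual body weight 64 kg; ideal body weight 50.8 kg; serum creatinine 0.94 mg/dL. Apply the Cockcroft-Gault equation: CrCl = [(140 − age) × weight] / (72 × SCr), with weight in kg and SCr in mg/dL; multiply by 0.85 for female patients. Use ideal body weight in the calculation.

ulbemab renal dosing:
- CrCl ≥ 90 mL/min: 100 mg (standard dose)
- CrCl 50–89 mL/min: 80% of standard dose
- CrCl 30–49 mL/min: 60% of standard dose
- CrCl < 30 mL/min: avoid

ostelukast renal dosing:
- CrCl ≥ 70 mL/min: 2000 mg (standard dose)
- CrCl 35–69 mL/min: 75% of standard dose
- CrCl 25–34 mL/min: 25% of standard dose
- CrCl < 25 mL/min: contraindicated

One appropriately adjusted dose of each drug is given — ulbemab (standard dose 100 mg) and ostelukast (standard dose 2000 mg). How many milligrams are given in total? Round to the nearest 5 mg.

CrCl = (140 − 50) × 50.8 / (72 × 0.94) × 0.85 = 4572.0 / 67.68 × 0.85 ≈ 57.4 mL/min
CrCl ≈ 57 mL/min.
ulbemab: 50–89 mL/min → 80% of 100 mg = 80 mg.
ostelukast: 35–69 mL/min → 75% of 2000 mg = 1500 mg.
Total = 80 + 1500 = 1580 mg.

1580 mg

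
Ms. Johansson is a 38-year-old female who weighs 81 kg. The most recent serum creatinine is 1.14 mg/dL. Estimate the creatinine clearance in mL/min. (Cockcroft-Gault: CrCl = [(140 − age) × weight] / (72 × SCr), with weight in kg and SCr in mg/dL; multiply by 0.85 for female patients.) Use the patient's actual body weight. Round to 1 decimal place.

85.6 mL/min

CrCl = (140 − 38) × 81 / (72 × 1.14) × 0.85 = 8262.0 / 82.08 × 0.85 ≈ 85.6 mL/min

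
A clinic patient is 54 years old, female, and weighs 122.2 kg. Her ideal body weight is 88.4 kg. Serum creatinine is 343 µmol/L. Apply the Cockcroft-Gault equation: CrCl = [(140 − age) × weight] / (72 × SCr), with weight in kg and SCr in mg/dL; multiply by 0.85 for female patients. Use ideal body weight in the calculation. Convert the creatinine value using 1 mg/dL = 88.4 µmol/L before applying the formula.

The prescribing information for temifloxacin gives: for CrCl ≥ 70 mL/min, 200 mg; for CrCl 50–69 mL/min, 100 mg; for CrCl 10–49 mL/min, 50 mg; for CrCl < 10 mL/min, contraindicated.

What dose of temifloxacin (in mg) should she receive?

SCr = 343 / 88.4 = 3.88 mg/dL
CrCl = (140 − 54) × 88.4 / (72 × 3.88) × 0.85 = 7602.4 / 279.36 × 0.85 ≈ 23.1 mL/min
CrCl ≈ 23 mL/min → bracket 10–49 mL/min.
Dose for this bracket: 50 mg.

50 mg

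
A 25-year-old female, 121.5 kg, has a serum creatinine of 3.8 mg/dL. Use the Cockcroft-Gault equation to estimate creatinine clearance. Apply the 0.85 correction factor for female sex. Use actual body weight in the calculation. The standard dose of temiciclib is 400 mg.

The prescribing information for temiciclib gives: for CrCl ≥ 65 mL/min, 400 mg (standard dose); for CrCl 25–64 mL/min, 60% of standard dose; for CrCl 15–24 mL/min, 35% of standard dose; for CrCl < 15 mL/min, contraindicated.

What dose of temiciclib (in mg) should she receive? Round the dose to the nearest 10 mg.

240 mg

CrCl = (140 − 25) × 121.5 / (72 × 3.8) × 0.85 = 13972.5 / 273.60 × 0.85 ≈ 43.4 mL/min
CrCl ≈ 43 mL/min → bracket 25–64 mL/min.
60% of 400 mg = 240 mg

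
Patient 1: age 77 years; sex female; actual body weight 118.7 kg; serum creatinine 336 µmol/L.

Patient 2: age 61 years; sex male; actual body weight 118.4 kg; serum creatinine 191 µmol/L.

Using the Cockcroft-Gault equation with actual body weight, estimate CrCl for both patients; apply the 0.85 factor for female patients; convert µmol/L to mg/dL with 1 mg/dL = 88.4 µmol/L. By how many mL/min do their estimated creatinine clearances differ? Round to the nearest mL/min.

37 mL/min

Patient 1: SCr = 336 / 88.4 = 3.801 mg/dL
Patient 1: CrCl = (140 − 77) × 118.7 / (72 × 3.801) × 0.85 = 7478.1 / 273.67 × 0.85 ≈ 23.2 mL/min
Patient 2: SCr = 191 / 88.4 = 2.161 mg/dL
Patient 2: CrCl = (140 − 61) × 118.4 / (72 × 2.161) = 9353.6 / 155.59 ≈ 60.1 mL/min
|23.2 − 60.1| = 36.9 mL/min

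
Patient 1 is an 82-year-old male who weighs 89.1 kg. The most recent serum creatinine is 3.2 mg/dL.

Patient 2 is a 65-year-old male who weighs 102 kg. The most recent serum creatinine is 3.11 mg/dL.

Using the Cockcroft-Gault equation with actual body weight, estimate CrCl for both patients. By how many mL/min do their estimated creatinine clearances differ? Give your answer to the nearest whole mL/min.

12 mL/min

Patient 1: CrCl = (140 − 82) × 89.1 / (72 × 3.2) = 5167.8 / 230.40 ≈ 22.4 mL/min
Patient 2: CrCl = (140 − 65) × 102 / (72 × 3.11) = 7650.0 / 223.92 ≈ 34.2 mL/min
|22.4 − 34.2| = 11.8 mL/min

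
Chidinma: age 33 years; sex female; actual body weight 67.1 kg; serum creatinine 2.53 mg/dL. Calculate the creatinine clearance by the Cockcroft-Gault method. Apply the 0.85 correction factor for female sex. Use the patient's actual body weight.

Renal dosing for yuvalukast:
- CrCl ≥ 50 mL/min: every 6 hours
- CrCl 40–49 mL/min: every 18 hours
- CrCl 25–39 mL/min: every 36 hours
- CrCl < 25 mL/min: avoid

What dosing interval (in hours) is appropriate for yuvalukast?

every 36 hours

CrCl = (140 − 33) × 67.1 / (72 × 2.53) × 0.85 = 7179.7 / 182.16 × 0.85 ≈ 33.5 mL/min
CrCl ≈ 34 mL/min → bracket 25–39 mL/min → every 36 hours.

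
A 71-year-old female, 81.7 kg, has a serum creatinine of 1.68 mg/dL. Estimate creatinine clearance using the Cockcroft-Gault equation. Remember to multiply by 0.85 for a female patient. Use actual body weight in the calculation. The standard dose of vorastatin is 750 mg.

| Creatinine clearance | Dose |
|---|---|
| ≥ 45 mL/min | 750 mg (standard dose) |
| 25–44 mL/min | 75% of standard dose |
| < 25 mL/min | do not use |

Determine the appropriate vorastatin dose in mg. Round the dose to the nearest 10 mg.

560 mg

CrCl = (140 − 71) × 81.7 / (72 × 1.68) × 0.85 = 5637.3 / 120.96 × 0.85 ≈ 39.6 mL/min
CrCl ≈ 40 mL/min → bracket 25–44 mL/min.
75% of 750 mg = 562.5 mg → 560 mg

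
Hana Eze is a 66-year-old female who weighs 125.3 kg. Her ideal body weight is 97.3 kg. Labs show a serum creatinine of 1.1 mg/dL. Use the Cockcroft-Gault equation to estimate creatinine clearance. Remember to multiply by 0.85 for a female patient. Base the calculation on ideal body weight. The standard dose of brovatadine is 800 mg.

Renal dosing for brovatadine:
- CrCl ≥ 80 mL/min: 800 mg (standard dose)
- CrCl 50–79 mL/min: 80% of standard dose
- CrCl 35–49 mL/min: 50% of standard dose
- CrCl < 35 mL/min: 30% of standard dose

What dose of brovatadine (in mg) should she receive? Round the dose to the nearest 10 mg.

CrCl = (140 − 66) × 97.3 / (72 × 1.1) × 0.85 = 7200.2 / 79.20 × 0.85 ≈ 77.3 mL/min
CrCl ≈ 77 mL/min → bracket 50–79 mL/min.
80% of 800 mg = 640 mg

640 mg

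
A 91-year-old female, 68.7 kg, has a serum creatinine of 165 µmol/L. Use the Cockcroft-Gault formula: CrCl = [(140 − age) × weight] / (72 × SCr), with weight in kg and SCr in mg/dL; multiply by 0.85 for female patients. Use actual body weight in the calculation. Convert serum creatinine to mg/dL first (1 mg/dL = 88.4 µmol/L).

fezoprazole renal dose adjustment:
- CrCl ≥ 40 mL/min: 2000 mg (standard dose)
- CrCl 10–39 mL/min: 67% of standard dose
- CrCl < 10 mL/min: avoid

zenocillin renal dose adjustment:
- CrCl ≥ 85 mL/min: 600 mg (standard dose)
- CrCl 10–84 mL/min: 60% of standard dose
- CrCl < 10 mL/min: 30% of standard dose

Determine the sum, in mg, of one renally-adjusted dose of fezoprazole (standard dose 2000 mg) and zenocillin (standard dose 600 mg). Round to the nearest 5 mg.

1700 mg

SCr = 165 / 88.4 = 1.867 mg/dL
CrCl = (140 − 91) × 68.7 / (72 × 1.867) × 0.85 = 3366.3 / 134.42 × 0.85 ≈ 21.3 mL/min
CrCl ≈ 21 mL/min.
fezoprazole: 10–39 mL/min → 67% of 2000 mg = 1340 mg.
zenocillin: 10–84 mL/min → 60% of 600 mg = 360 mg.
Total = 1340 + 360 = 1700 mg.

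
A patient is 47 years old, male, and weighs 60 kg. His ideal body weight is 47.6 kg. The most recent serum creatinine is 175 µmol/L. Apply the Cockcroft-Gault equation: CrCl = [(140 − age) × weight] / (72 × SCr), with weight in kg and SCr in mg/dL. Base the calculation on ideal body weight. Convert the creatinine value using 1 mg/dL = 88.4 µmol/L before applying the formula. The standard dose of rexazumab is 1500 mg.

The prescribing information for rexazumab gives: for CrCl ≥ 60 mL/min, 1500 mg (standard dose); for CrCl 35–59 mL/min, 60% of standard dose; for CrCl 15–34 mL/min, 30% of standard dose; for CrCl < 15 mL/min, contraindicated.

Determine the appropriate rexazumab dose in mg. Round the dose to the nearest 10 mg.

SCr = 175 / 88.4 = 1.98 mg/dL
CrCl = (140 − 47) × 47.6 / (72 × 1.98) = 4426.8 / 142.56 ≈ 31.1 mL/min
CrCl ≈ 31 mL/min → bracket 15–34 mL/min.
30% of 1500 mg = 450 mg

450 mg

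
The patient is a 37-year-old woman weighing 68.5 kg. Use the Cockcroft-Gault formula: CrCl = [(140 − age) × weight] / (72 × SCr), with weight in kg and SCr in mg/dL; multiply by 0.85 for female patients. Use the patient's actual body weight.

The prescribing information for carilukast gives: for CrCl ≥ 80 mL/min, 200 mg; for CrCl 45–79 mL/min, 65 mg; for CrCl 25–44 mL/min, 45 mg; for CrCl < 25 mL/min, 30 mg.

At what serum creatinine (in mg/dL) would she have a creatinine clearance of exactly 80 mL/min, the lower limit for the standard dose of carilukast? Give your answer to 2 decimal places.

Standard dose requires CrCl ≥ 80 mL/min.
Set (140 − 37) × 68.5 × 0.85 / (72 × SCr) = 80
SCr = (140 − 37) × 68.5 × 0.85 / (72 × 80) = 1.041 mg/dL

1.04 mg/dL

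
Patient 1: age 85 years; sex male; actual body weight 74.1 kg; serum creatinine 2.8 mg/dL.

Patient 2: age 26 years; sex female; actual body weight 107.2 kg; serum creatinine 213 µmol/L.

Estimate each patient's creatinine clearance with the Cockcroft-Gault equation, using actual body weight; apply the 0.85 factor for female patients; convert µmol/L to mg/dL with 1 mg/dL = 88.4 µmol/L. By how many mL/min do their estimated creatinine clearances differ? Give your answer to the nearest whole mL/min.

40 mL/min

Patient 1: CrCl = (140 − 85) × 74.1 / (72 × 2.8) = 4075.5 / 201.60 ≈ 20.2 mL/min
Patient 2: SCr = 213 / 88.4 = 2.41 mg/dL
Patient 2: CrCl = (140 − 26) × 107.2 / (72 × 2.41) × 0.85 = 12220.8 / 173.52 × 0.85 ≈ 59.9 mL/min
|20.2 − 59.9| = 39.7 mL/min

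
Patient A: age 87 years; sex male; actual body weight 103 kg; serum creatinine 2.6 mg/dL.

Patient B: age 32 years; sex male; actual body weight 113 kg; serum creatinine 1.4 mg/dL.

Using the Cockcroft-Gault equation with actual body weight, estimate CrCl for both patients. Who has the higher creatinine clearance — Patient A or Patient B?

Patient A: CrCl = (140 − 87) × 103 / (72 × 2.6) = 5459.0 / 187.20 ≈ 29.2 mL/min
Patient B: CrCl = (140 − 32) × 113 / (72 × 1.4) = 12204.0 / 100.80 ≈ 121.1 mL/min
29.2 vs 121.1 mL/min → Patient B is higher.

Patient B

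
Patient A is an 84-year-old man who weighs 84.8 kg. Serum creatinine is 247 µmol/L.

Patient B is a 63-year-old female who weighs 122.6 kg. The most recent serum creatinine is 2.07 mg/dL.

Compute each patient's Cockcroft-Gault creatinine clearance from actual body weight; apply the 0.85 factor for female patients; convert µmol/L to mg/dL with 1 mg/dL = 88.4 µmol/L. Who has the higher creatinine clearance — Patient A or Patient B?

Patient A: SCr = 247 / 88.4 = 2.794 mg/dL
Patient A: CrCl = (140 − 84) × 84.8 / (72 × 2.794) = 4748.8 / 201.17 ≈ 23.6 mL/min
Patient B: CrCl = (140 − 63) × 122.6 / (72 × 2.07) × 0.85 = 9440.2 / 149.04 × 0.85 ≈ 53.8 mL/min
23.6 vs 53.8 mL/min → Patient B is higher.

Patient B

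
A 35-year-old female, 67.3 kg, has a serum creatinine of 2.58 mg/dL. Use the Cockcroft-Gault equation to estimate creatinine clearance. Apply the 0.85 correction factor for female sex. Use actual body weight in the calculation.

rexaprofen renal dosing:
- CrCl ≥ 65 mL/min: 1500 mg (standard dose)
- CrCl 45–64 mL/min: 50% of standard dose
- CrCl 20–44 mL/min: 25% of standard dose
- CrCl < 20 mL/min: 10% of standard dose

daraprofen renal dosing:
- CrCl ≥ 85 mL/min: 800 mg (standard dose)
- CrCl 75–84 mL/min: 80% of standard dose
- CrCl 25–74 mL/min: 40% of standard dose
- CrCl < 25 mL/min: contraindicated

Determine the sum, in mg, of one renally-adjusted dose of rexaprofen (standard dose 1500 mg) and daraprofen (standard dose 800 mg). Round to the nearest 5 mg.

695 mg

CrCl = (140 − 35) × 67.3 / (72 × 2.58) × 0.85 = 7066.5 / 185.76 × 0.85 ≈ 32.3 mL/min
CrCl ≈ 32 mL/min.
rexaprofen: 20–44 mL/min → 25% of 1500 mg = 375 mg.
daraprofen: 25–74 mL/min → 40% of 800 mg = 320 mg.
Total = 375 + 320 = 695 mg.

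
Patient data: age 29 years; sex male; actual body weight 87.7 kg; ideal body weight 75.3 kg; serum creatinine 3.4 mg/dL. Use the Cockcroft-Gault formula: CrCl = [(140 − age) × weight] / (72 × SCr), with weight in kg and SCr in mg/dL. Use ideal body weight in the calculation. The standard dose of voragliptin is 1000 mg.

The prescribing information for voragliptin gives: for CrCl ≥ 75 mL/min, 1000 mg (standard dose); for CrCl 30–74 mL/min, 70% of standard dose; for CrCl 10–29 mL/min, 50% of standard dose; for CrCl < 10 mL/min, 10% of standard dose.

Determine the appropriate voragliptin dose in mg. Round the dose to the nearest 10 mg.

CrCl = (140 − 29) × 75.3 / (72 × 3.4) = 8358.3 / 244.80 ≈ 34.1 mL/min
CrCl ≈ 34 mL/min → bracket 30–74 mL/min.
70% of 1000 mg = 700 mg

700 mg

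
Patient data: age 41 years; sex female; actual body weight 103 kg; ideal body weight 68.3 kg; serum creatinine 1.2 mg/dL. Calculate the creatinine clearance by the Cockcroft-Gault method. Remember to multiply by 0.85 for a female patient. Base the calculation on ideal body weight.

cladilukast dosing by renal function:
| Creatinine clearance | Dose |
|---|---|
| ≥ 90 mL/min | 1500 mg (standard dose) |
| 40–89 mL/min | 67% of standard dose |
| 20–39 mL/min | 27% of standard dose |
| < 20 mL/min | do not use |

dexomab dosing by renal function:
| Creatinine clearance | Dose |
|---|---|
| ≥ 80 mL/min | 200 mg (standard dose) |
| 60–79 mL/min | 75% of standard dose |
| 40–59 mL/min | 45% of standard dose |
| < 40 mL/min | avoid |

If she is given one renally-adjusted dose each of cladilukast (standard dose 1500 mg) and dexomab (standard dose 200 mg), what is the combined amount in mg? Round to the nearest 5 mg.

CrCl = (140 − 41) × 68.3 / (72 × 1.2) × 0.85 = 6761.7 / 86.40 × 0.85 ≈ 66.5 mL/min
CrCl ≈ 67 mL/min.
cladilukast: 40–89 mL/min → 67% of 1500 mg = 1005 mg.
dexomab: 60–79 mL/min → 75% of 200 mg = 150 mg.
Total = 1005 + 150 = 1155 mg.

1155 mg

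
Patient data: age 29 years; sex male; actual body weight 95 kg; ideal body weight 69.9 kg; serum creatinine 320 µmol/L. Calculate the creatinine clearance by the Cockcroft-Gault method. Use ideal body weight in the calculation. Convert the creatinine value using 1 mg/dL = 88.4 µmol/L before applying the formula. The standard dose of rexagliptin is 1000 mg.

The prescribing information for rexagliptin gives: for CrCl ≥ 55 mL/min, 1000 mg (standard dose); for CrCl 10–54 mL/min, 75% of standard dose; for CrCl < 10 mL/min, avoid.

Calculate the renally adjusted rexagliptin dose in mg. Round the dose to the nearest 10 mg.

SCr = 320 / 88.4 = 3.62 mg/dL
CrCl = (140 − 29) × 69.9 / (72 × 3.62) = 7758.9 / 260.64 ≈ 29.8 mL/min
CrCl ≈ 30 mL/min → bracket 10–54 mL/min.
75% of 1000 mg = 750 mg

750 mg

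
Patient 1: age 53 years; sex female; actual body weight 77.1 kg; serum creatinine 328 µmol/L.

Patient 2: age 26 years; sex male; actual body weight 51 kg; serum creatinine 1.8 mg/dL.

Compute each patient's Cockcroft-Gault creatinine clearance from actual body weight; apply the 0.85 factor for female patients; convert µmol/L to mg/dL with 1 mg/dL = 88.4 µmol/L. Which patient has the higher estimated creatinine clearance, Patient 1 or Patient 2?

Patient 2

Patient 1: SCr = 328 / 88.4 = 3.71 mg/dL
Patient 1: CrCl = (140 − 53) × 77.1 / (72 × 3.71) × 0.85 = 6707.7 / 267.12 × 0.85 ≈ 21.3 mL/min
Patient 2: CrCl = (140 − 26) × 51 / (72 × 1.8) = 5814.0 / 129.60 ≈ 44.9 mL/min
21.3 vs 44.9 mL/min → Patient 2 is higher.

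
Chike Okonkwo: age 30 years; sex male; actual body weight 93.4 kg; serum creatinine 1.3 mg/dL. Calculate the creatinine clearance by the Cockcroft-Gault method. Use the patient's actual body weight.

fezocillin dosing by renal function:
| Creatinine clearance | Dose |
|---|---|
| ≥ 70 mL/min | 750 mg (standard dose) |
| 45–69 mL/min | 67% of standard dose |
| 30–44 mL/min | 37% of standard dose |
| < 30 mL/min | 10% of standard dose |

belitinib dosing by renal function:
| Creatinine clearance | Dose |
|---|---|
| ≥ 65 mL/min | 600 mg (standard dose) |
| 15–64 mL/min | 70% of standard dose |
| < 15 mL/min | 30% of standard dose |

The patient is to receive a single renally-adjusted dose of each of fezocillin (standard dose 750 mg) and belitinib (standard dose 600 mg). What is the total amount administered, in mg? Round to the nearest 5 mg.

CrCl = (140 − 30) × 93.4 / (72 × 1.3) = 10274.0 / 93.60 ≈ 109.8 mL/min
CrCl ≈ 110 mL/min.
fezocillin: ≥ 70 mL/min → 100% of 750 mg = 750 mg.
belitinib: ≥ 65 mL/min → 100% of 600 mg = 600 mg.
Total = 750 + 600 = 1350 mg.

1350 mg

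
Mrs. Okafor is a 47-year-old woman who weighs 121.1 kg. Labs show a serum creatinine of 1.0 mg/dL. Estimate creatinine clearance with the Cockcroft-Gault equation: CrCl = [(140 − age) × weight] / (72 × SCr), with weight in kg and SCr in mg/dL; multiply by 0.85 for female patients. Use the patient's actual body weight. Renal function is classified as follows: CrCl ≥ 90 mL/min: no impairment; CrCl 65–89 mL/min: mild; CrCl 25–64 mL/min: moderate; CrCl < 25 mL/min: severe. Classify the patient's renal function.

CrCl = (140 − 47) × 121.1 / (72 × 1) × 0.85 = 11262.3 / 72.00 × 0.85 ≈ 133.0 mL/min
133 mL/min falls in the 'no impairment' range.

no impairment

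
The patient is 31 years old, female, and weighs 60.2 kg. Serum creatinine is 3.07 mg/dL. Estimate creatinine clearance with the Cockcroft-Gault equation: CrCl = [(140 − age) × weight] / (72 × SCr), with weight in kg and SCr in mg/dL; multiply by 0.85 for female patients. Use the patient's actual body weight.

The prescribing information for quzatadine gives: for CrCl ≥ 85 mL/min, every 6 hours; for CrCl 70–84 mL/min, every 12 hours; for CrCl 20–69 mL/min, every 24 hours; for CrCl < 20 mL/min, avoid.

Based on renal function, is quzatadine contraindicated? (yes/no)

no

CrCl = (140 − 31) × 60.2 / (72 × 3.07) × 0.85 = 6561.8 / 221.04 × 0.85 ≈ 25.2 mL/min
CrCl ≈ 25 mL/min, which is ≥ 20 mL/min.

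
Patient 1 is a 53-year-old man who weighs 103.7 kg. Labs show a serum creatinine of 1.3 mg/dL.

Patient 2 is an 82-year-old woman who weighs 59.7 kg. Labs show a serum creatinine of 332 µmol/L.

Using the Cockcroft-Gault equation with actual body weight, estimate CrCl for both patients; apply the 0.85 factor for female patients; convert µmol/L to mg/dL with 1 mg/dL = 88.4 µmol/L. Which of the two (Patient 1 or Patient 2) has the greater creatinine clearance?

Patient 1

Patient 1: CrCl = (140 − 53) × 103.7 / (72 × 1.3) = 9021.9 / 93.60 ≈ 96.4 mL/min
Patient 2: SCr = 332 / 88.4 = 3.756 mg/dL
Patient 2: CrCl = (140 − 82) × 59.7 / (72 × 3.756) × 0.85 = 3462.6 / 270.43 × 0.85 ≈ 10.9 mL/min
96.4 vs 10.9 mL/min → Patient 1 is higher.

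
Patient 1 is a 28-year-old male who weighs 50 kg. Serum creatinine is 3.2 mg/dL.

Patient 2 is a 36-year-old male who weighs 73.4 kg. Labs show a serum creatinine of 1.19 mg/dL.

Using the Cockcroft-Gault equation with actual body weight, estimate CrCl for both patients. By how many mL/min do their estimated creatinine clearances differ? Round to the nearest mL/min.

Patient 1: CrCl = (140 − 28) × 50 / (72 × 3.2) = 5600.0 / 230.40 ≈ 24.3 mL/min
Patient 2: CrCl = (140 − 36) × 73.4 / (72 × 1.19) = 7633.6 / 85.68 ≈ 89.1 mL/min
|24.3 − 89.1| = 64.8 mL/min

65 mL/min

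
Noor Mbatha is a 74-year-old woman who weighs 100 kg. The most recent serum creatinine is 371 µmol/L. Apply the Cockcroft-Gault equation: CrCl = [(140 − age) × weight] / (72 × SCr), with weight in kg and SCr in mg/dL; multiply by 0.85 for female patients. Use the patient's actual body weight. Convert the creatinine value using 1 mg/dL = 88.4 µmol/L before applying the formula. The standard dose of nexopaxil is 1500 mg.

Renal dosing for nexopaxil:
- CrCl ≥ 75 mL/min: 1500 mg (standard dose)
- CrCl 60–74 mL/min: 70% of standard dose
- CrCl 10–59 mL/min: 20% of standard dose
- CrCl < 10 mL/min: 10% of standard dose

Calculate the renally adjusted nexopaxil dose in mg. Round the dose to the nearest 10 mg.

300 mg

SCr = 371 / 88.4 = 4.197 mg/dL
CrCl = (140 − 74) × 100 / (72 × 4.197) × 0.85 = 6600.0 / 302.18 × 0.85 ≈ 18.6 mL/min
CrCl ≈ 19 mL/min → bracket 10–59 mL/min.
20% of 1500 mg = 300 mg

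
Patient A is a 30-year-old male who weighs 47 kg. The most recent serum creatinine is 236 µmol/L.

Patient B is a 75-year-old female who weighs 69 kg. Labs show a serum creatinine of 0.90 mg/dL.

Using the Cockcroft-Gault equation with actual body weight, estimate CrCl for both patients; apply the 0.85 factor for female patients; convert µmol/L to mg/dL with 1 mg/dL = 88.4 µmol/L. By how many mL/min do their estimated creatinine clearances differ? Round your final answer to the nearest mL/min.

32 mL/min

Patient A: SCr = 236 / 88.4 = 2.67 mg/dL
Patient A: CrCl = (140 − 30) × 47 / (72 × 2.67) = 5170.0 / 192.24 ≈ 26.9 mL/min
Patient B: CrCl = (140 − 75) × 69 / (72 × 0.9) × 0.85 = 4485.0 / 64.80 × 0.85 ≈ 58.8 mL/min
|26.9 − 58.8| = 31.9 mL/min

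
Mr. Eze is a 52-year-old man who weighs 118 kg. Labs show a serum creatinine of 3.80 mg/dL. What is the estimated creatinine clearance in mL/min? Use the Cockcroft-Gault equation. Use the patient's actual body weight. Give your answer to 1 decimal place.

CrCl = (140 − 52) × 118 / (72 × 3.8) = 10384.0 / 273.60 ≈ 38.0 mL/min

38.0 mL/min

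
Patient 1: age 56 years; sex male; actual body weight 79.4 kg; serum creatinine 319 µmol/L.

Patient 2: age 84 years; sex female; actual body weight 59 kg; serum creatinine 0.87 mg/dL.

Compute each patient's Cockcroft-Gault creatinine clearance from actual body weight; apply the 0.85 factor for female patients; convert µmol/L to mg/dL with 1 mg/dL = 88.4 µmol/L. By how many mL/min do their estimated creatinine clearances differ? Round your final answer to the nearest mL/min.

Patient 1: SCr = 319 / 88.4 = 3.609 mg/dL
Patient 1: CrCl = (140 − 56) × 79.4 / (72 × 3.609) = 6669.6 / 259.85 ≈ 25.7 mL/min
Patient 2: CrCl = (140 − 84) × 59 / (72 × 0.87) × 0.85 = 3304.0 / 62.64 × 0.85 ≈ 44.8 mL/min
|25.7 − 44.8| = 19.1 mL/min

19 mL/min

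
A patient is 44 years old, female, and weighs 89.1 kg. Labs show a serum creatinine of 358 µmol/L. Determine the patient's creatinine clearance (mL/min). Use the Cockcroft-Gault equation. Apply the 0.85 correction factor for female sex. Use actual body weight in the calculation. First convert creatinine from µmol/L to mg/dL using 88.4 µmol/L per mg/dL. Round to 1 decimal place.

24.9 mL/min

SCr = 358 / 88.4 = 4.05 mg/dL
CrCl = (140 − 44) × 89.1 / (72 × 4.05) × 0.85 = 8553.6 / 291.60 × 0.85 ≈ 24.9 mL/min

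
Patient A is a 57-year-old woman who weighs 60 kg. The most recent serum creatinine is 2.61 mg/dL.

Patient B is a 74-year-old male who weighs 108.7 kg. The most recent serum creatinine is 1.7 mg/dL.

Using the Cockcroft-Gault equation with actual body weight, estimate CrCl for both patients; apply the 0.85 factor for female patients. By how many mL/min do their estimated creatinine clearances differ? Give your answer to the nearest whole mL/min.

36 mL/min

Patient A: CrCl = (140 − 57) × 60 / (72 × 2.61) × 0.85 = 4980.0 / 187.92 × 0.85 ≈ 22.5 mL/min
Patient B: CrCl = (140 − 74) × 108.7 / (72 × 1.7) = 7174.2 / 122.40 ≈ 58.6 mL/min
|22.5 − 58.6| = 36.1 mL/min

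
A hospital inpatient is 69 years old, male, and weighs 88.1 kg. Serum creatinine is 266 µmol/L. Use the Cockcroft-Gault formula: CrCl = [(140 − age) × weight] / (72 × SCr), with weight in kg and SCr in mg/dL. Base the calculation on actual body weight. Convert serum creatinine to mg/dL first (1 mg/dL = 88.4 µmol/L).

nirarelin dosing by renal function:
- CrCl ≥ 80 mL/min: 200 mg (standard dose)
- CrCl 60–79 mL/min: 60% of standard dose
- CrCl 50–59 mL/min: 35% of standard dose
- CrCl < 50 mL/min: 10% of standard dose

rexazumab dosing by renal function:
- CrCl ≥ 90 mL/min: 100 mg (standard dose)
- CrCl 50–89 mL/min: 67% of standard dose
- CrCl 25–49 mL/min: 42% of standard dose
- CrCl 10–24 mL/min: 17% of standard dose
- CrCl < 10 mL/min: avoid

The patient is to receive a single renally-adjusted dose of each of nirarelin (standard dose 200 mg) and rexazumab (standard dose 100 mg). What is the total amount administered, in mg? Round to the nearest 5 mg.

60 mg

SCr = 266 / 88.4 = 3.009 mg/dL
CrCl = (140 − 69) × 88.1 / (72 × 3.009) = 6255.1 / 216.65 ≈ 28.9 mL/min
CrCl ≈ 29 mL/min.
nirarelin: < 50 mL/min → 10% of 200 mg = 20 mg.
rexazumab: 25–49 mL/min → 42% of 100 mg = 42 mg.
Total = 20 + 42 = 62 mg.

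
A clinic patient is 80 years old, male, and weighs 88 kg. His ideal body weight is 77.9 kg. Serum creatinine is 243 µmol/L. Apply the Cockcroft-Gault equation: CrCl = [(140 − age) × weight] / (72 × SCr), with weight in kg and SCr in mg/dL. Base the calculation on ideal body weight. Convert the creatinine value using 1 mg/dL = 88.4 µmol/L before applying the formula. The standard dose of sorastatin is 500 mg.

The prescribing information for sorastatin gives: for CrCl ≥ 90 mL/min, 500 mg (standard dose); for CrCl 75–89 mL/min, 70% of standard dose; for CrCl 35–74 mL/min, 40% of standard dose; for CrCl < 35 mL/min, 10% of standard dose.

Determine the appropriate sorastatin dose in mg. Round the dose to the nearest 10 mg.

50 mg

SCr = 243 / 88.4 = 2.749 mg/dL
CrCl = (140 − 80) × 77.9 / (72 × 2.749) = 4674.0 / 197.93 ≈ 23.6 mL/min
CrCl ≈ 24 mL/min → bracket < 35 mL/min.
10% of 500 mg = 50 mg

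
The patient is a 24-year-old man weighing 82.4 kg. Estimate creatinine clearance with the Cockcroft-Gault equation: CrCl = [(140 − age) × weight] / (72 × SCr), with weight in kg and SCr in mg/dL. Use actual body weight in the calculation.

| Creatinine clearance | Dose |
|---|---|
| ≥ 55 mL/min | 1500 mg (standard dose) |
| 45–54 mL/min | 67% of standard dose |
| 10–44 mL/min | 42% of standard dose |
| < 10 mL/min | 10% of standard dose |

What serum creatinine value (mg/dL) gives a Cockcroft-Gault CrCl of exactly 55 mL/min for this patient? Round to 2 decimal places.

2.41 mg/dL

Standard dose requires CrCl ≥ 55 mL/min.
Set (140 − 24) × 82.4 / (72 × SCr) = 55
SCr = (140 − 24) × 82.4 / (72 × 55) = 2.414 mg/dL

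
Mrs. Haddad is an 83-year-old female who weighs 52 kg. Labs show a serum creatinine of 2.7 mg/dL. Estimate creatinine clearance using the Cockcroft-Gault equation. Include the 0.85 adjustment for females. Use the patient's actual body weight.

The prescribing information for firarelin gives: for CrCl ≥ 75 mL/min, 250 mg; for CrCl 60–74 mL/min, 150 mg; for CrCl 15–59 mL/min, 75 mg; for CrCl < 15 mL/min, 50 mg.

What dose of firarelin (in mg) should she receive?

50 mg

CrCl = (140 − 83) × 52 / (72 × 2.7) × 0.85 = 2964.0 / 194.40 × 0.85 ≈ 13.0 mL/min
CrCl ≈ 13 mL/min → bracket < 15 mL/min.
Dose for this bracket: 50 mg.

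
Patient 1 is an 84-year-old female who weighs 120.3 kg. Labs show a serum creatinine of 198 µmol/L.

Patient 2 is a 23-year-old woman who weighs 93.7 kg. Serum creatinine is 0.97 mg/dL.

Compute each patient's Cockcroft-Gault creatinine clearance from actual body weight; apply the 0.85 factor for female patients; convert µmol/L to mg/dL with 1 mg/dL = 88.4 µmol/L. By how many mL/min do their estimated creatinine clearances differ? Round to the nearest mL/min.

98 mL/min

Patient 1: SCr = 198 / 88.4 = 2.24 mg/dL
Patient 1: CrCl = (140 − 84) × 120.3 / (72 × 2.24) × 0.85 = 6736.8 / 161.28 × 0.85 ≈ 35.5 mL/min
Patient 2: CrCl = (140 − 23) × 93.7 / (72 × 0.97) × 0.85 = 10962.9 / 69.84 × 0.85 ≈ 133.4 mL/min
|35.5 − 133.4| = 97.9 mL/min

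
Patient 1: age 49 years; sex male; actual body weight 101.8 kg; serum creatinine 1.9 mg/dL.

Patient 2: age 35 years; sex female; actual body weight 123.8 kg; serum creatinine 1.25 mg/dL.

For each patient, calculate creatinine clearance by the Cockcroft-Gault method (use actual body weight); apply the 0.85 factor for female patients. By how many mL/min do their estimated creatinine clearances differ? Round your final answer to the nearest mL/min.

Patient 1: CrCl = (140 − 49) × 101.8 / (72 × 1.9) = 9263.8 / 136.80 ≈ 67.7 mL/min
Patient 2: CrCl = (140 − 35) × 123.8 / (72 × 1.25) × 0.85 = 12999.0 / 90.00 × 0.85 ≈ 122.8 mL/min
|67.7 − 122.8| = 55.1 mL/min

55 mL/min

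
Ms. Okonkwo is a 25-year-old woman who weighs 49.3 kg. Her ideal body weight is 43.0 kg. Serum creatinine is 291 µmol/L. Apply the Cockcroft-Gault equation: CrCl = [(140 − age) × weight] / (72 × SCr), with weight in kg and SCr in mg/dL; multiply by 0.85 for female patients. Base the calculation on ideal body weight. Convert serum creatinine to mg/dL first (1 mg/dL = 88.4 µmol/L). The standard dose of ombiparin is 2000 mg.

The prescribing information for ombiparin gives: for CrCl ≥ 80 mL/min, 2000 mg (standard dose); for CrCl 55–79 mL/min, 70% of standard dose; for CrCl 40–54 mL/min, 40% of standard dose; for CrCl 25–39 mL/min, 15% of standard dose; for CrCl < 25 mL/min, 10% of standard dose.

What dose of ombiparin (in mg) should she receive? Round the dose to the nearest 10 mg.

200 mg

SCr = 291 / 88.4 = 3.292 mg/dL
CrCl = (140 − 25) × 43 / (72 × 3.292) × 0.85 = 4945.0 / 237.02 × 0.85 ≈ 17.7 mL/min
CrCl ≈ 18 mL/min → bracket < 25 mL/min.
10% of 2000 mg = 200 mg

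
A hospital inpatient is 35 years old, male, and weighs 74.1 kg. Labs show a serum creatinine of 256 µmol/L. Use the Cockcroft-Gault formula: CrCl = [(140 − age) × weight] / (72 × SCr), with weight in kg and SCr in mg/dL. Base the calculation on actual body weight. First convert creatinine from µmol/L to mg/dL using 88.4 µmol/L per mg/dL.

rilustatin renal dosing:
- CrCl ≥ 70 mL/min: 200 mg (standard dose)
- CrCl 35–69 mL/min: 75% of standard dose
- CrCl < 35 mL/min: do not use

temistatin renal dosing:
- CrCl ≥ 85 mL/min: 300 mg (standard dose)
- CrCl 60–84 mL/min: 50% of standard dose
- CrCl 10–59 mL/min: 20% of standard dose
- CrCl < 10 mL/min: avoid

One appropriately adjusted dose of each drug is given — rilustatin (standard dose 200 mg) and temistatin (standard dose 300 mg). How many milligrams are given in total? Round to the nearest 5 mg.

SCr = 256 / 88.4 = 2.896 mg/dL
CrCl = (140 − 35) × 74.1 / (72 × 2.896) = 7780.5 / 208.51 ≈ 37.3 mL/min
CrCl ≈ 37 mL/min.
rilustatin: 35–69 mL/min → 75% of 200 mg = 150 mg.
temistatin: 10–59 mL/min → 20% of 300 mg = 60 mg.
Total = 150 + 60 = 210 mg.

210 mg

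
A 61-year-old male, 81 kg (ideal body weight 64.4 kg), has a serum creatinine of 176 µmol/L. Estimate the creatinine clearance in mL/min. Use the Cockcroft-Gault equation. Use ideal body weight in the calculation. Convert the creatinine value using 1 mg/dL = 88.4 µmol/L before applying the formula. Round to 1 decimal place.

35.5 mL/min

SCr = 176 / 88.4 = 1.991 mg/dL
CrCl = (140 − 61) × 64.4 / (72 × 1.991) = 5087.6 / 143.35 ≈ 35.5 mL/min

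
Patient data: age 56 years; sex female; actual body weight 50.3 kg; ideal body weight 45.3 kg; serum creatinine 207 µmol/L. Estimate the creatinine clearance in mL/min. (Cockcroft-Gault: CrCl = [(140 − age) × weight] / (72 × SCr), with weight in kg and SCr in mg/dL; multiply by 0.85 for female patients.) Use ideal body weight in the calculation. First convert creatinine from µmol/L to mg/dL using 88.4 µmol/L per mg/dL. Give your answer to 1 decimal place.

SCr = 207 / 88.4 = 2.342 mg/dL
CrCl = (140 − 56) × 45.3 / (72 × 2.342) × 0.85 = 3805.2 / 168.62 × 0.85 ≈ 19.2 mL/min

19.2 mL/min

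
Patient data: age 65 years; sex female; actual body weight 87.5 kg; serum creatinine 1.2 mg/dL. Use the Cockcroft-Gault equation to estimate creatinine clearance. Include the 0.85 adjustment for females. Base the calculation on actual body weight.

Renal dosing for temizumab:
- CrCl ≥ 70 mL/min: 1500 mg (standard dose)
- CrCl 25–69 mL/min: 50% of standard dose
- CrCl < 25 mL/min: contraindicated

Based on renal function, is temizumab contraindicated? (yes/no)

no

CrCl = (140 − 65) × 87.5 / (72 × 1.2) × 0.85 = 6562.5 / 86.40 × 0.85 ≈ 64.6 mL/min
CrCl ≈ 65 mL/min, which is ≥ 25 mL/min.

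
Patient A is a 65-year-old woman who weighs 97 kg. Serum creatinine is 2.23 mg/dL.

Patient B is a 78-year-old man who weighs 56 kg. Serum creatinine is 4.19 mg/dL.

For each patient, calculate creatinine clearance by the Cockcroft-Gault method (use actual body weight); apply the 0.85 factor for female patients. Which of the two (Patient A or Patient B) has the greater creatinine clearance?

Patient A

Patient A: CrCl = (140 − 65) × 97 / (72 × 2.23) × 0.85 = 7275.0 / 160.56 × 0.85 ≈ 38.5 mL/min
Patient B: CrCl = (140 − 78) × 56 / (72 × 4.19) = 3472.0 / 301.68 ≈ 11.5 mL/min
38.5 vs 11.5 mL/min → Patient A is higher.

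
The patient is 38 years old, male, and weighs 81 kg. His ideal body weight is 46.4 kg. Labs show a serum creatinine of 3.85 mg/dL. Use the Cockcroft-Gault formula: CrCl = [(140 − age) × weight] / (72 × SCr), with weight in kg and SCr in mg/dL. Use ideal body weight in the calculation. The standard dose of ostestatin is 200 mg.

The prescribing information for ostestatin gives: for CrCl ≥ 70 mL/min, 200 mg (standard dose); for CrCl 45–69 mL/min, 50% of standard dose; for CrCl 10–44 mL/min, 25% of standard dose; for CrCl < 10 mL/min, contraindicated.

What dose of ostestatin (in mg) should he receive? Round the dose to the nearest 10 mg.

CrCl = (140 − 38) × 46.4 / (72 × 3.85) = 4732.8 / 277.20 ≈ 17.1 mL/min
CrCl ≈ 17 mL/min → bracket 10–44 mL/min.
25% of 200 mg = 50 mg

50 mg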